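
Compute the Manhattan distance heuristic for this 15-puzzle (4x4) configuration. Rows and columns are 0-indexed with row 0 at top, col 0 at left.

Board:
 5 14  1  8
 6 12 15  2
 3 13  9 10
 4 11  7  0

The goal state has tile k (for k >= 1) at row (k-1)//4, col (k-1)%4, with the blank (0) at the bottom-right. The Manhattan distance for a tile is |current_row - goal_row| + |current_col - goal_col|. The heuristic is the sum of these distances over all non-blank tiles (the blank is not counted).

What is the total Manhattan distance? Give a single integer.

Tile 5: (0,0)->(1,0) = 1
Tile 14: (0,1)->(3,1) = 3
Tile 1: (0,2)->(0,0) = 2
Tile 8: (0,3)->(1,3) = 1
Tile 6: (1,0)->(1,1) = 1
Tile 12: (1,1)->(2,3) = 3
Tile 15: (1,2)->(3,2) = 2
Tile 2: (1,3)->(0,1) = 3
Tile 3: (2,0)->(0,2) = 4
Tile 13: (2,1)->(3,0) = 2
Tile 9: (2,2)->(2,0) = 2
Tile 10: (2,3)->(2,1) = 2
Tile 4: (3,0)->(0,3) = 6
Tile 11: (3,1)->(2,2) = 2
Tile 7: (3,2)->(1,2) = 2
Sum: 1 + 3 + 2 + 1 + 1 + 3 + 2 + 3 + 4 + 2 + 2 + 2 + 6 + 2 + 2 = 36

Answer: 36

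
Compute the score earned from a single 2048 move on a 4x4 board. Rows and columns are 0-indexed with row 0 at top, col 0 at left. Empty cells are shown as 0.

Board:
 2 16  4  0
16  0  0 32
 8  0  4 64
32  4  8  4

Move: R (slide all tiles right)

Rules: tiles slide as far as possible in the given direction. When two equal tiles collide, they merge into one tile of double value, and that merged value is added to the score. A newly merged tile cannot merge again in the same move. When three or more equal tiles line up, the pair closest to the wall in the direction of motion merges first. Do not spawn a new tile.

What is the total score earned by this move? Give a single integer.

Slide right:
row 0: [2, 16, 4, 0] -> [0, 2, 16, 4]  score +0 (running 0)
row 1: [16, 0, 0, 32] -> [0, 0, 16, 32]  score +0 (running 0)
row 2: [8, 0, 4, 64] -> [0, 8, 4, 64]  score +0 (running 0)
row 3: [32, 4, 8, 4] -> [32, 4, 8, 4]  score +0 (running 0)
Board after move:
 0  2 16  4
 0  0 16 32
 0  8  4 64
32  4  8  4

Answer: 0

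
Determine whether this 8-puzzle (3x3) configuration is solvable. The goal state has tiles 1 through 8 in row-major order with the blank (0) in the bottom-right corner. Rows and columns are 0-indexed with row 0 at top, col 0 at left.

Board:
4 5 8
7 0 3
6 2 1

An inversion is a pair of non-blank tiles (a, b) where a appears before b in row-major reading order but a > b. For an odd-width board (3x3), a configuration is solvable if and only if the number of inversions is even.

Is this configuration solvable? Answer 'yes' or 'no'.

Answer: yes

Derivation:
Inversions (pairs i<j in row-major order where tile[i] > tile[j] > 0): 20
20 is even, so the puzzle is solvable.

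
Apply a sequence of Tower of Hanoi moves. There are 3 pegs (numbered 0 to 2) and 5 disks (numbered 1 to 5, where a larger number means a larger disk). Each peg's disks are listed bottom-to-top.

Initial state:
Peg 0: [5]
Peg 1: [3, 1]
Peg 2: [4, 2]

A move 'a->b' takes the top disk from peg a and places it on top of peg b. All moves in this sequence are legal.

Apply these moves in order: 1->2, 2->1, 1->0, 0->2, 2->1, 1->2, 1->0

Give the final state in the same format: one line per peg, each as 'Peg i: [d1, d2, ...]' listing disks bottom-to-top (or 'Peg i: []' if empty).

After move 1 (1->2):
Peg 0: [5]
Peg 1: [3]
Peg 2: [4, 2, 1]

After move 2 (2->1):
Peg 0: [5]
Peg 1: [3, 1]
Peg 2: [4, 2]

After move 3 (1->0):
Peg 0: [5, 1]
Peg 1: [3]
Peg 2: [4, 2]

After move 4 (0->2):
Peg 0: [5]
Peg 1: [3]
Peg 2: [4, 2, 1]

After move 5 (2->1):
Peg 0: [5]
Peg 1: [3, 1]
Peg 2: [4, 2]

After move 6 (1->2):
Peg 0: [5]
Peg 1: [3]
Peg 2: [4, 2, 1]

After move 7 (1->0):
Peg 0: [5, 3]
Peg 1: []
Peg 2: [4, 2, 1]

Answer: Peg 0: [5, 3]
Peg 1: []
Peg 2: [4, 2, 1]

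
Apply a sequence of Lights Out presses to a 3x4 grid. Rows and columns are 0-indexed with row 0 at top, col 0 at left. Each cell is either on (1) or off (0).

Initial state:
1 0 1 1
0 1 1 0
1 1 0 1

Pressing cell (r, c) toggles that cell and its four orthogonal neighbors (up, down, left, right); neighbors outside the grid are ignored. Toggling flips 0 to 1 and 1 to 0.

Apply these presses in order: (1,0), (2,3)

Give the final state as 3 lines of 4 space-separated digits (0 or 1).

After press 1 at (1,0):
0 0 1 1
1 0 1 0
0 1 0 1

After press 2 at (2,3):
0 0 1 1
1 0 1 1
0 1 1 0

Answer: 0 0 1 1
1 0 1 1
0 1 1 0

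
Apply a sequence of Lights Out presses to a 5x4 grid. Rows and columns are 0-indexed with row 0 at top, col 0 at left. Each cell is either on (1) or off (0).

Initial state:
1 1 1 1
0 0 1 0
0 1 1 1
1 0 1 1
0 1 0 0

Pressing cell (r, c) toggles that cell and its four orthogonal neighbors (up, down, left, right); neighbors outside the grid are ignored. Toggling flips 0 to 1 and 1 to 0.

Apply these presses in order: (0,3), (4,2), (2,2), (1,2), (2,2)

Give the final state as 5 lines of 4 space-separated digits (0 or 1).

Answer: 1 1 1 0
0 1 0 0
0 1 0 1
1 0 0 1
0 0 1 1

Derivation:
After press 1 at (0,3):
1 1 0 0
0 0 1 1
0 1 1 1
1 0 1 1
0 1 0 0

After press 2 at (4,2):
1 1 0 0
0 0 1 1
0 1 1 1
1 0 0 1
0 0 1 1

After press 3 at (2,2):
1 1 0 0
0 0 0 1
0 0 0 0
1 0 1 1
0 0 1 1

After press 4 at (1,2):
1 1 1 0
0 1 1 0
0 0 1 0
1 0 1 1
0 0 1 1

After press 5 at (2,2):
1 1 1 0
0 1 0 0
0 1 0 1
1 0 0 1
0 0 1 1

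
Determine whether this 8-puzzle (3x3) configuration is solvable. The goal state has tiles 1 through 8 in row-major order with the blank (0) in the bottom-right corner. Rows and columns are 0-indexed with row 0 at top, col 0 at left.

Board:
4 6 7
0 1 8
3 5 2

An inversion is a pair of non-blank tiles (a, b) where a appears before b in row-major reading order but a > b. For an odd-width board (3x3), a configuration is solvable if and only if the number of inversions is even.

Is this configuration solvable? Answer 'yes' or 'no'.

Answer: yes

Derivation:
Inversions (pairs i<j in row-major order where tile[i] > tile[j] > 0): 16
16 is even, so the puzzle is solvable.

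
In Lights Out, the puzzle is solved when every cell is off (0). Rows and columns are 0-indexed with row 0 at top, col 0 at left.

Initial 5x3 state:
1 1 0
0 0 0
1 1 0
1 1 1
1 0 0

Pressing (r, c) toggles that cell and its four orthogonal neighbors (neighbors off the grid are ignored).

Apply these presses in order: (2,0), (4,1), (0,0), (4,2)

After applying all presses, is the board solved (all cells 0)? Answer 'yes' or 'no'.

After press 1 at (2,0):
1 1 0
1 0 0
0 0 0
0 1 1
1 0 0

After press 2 at (4,1):
1 1 0
1 0 0
0 0 0
0 0 1
0 1 1

After press 3 at (0,0):
0 0 0
0 0 0
0 0 0
0 0 1
0 1 1

After press 4 at (4,2):
0 0 0
0 0 0
0 0 0
0 0 0
0 0 0

Lights still on: 0

Answer: yes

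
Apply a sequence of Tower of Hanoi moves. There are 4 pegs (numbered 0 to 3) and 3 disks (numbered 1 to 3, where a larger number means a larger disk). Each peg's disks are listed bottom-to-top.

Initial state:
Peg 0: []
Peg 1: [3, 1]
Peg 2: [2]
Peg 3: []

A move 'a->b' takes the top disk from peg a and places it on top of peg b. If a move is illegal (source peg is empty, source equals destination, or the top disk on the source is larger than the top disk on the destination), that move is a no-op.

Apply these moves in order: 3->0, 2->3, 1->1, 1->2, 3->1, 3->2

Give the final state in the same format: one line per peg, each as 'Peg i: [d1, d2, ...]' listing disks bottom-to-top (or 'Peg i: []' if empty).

Answer: Peg 0: []
Peg 1: [3, 2]
Peg 2: [1]
Peg 3: []

Derivation:
After move 1 (3->0):
Peg 0: []
Peg 1: [3, 1]
Peg 2: [2]
Peg 3: []

After move 2 (2->3):
Peg 0: []
Peg 1: [3, 1]
Peg 2: []
Peg 3: [2]

After move 3 (1->1):
Peg 0: []
Peg 1: [3, 1]
Peg 2: []
Peg 3: [2]

After move 4 (1->2):
Peg 0: []
Peg 1: [3]
Peg 2: [1]
Peg 3: [2]

After move 5 (3->1):
Peg 0: []
Peg 1: [3, 2]
Peg 2: [1]
Peg 3: []

After move 6 (3->2):
Peg 0: []
Peg 1: [3, 2]
Peg 2: [1]
Peg 3: []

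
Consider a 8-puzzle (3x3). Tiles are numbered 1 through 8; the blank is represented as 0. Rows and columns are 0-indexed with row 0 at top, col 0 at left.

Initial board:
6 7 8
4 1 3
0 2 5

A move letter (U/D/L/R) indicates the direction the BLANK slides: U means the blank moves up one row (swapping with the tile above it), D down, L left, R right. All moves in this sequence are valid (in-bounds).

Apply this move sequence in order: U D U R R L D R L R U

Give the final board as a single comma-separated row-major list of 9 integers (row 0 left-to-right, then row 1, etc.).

After move 1 (U):
6 7 8
0 1 3
4 2 5

After move 2 (D):
6 7 8
4 1 3
0 2 5

After move 3 (U):
6 7 8
0 1 3
4 2 5

After move 4 (R):
6 7 8
1 0 3
4 2 5

After move 5 (R):
6 7 8
1 3 0
4 2 5

After move 6 (L):
6 7 8
1 0 3
4 2 5

After move 7 (D):
6 7 8
1 2 3
4 0 5

After move 8 (R):
6 7 8
1 2 3
4 5 0

After move 9 (L):
6 7 8
1 2 3
4 0 5

After move 10 (R):
6 7 8
1 2 3
4 5 0

After move 11 (U):
6 7 8
1 2 0
4 5 3

Answer: 6, 7, 8, 1, 2, 0, 4, 5, 3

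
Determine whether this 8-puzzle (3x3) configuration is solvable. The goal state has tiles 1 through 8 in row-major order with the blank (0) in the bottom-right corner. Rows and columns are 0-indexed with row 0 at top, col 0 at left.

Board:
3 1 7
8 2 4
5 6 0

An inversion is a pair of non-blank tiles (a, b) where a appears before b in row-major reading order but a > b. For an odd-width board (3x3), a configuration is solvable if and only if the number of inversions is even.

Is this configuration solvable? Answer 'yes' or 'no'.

Answer: yes

Derivation:
Inversions (pairs i<j in row-major order where tile[i] > tile[j] > 0): 10
10 is even, so the puzzle is solvable.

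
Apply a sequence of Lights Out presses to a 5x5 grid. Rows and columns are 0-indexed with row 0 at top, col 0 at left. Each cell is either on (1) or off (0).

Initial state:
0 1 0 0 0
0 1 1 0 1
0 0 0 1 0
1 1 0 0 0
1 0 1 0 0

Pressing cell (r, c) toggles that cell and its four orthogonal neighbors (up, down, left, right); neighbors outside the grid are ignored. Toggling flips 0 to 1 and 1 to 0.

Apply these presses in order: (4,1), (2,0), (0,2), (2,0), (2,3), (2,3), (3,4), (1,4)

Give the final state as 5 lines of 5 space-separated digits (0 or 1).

After press 1 at (4,1):
0 1 0 0 0
0 1 1 0 1
0 0 0 1 0
1 0 0 0 0
0 1 0 0 0

After press 2 at (2,0):
0 1 0 0 0
1 1 1 0 1
1 1 0 1 0
0 0 0 0 0
0 1 0 0 0

After press 3 at (0,2):
0 0 1 1 0
1 1 0 0 1
1 1 0 1 0
0 0 0 0 0
0 1 0 0 0

After press 4 at (2,0):
0 0 1 1 0
0 1 0 0 1
0 0 0 1 0
1 0 0 0 0
0 1 0 0 0

After press 5 at (2,3):
0 0 1 1 0
0 1 0 1 1
0 0 1 0 1
1 0 0 1 0
0 1 0 0 0

After press 6 at (2,3):
0 0 1 1 0
0 1 0 0 1
0 0 0 1 0
1 0 0 0 0
0 1 0 0 0

After press 7 at (3,4):
0 0 1 1 0
0 1 0 0 1
0 0 0 1 1
1 0 0 1 1
0 1 0 0 1

After press 8 at (1,4):
0 0 1 1 1
0 1 0 1 0
0 0 0 1 0
1 0 0 1 1
0 1 0 0 1

Answer: 0 0 1 1 1
0 1 0 1 0
0 0 0 1 0
1 0 0 1 1
0 1 0 0 1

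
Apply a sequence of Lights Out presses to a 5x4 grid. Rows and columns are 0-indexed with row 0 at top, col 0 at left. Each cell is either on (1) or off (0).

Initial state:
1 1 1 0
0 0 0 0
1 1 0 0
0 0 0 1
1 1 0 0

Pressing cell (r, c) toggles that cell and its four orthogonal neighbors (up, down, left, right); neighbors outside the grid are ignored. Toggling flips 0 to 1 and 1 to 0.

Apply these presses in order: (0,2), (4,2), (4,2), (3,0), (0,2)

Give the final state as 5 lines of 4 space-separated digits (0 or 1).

Answer: 1 1 1 0
0 0 0 0
0 1 0 0
1 1 0 1
0 1 0 0

Derivation:
After press 1 at (0,2):
1 0 0 1
0 0 1 0
1 1 0 0
0 0 0 1
1 1 0 0

After press 2 at (4,2):
1 0 0 1
0 0 1 0
1 1 0 0
0 0 1 1
1 0 1 1

After press 3 at (4,2):
1 0 0 1
0 0 1 0
1 1 0 0
0 0 0 1
1 1 0 0

After press 4 at (3,0):
1 0 0 1
0 0 1 0
0 1 0 0
1 1 0 1
0 1 0 0

After press 5 at (0,2):
1 1 1 0
0 0 0 0
0 1 0 0
1 1 0 1
0 1 0 0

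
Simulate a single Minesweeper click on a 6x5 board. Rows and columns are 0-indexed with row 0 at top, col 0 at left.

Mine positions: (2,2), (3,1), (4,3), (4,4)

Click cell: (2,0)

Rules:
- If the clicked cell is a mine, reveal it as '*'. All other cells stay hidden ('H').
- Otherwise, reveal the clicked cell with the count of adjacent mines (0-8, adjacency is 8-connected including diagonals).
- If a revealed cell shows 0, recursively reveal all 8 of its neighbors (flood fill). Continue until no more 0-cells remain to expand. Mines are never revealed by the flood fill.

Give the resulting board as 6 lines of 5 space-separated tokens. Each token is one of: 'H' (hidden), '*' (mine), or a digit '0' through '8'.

H H H H H
H H H H H
1 H H H H
H H H H H
H H H H H
H H H H H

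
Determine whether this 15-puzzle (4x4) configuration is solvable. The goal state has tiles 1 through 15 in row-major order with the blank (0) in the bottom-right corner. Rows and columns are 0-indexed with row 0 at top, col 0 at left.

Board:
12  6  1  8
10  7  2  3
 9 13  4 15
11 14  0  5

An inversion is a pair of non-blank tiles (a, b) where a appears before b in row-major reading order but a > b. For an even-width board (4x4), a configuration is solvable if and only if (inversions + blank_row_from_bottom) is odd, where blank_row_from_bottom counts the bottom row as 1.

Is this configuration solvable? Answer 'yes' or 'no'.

Answer: no

Derivation:
Inversions: 41
Blank is in row 3 (0-indexed from top), which is row 1 counting from the bottom (bottom = 1).
41 + 1 = 42, which is even, so the puzzle is not solvable.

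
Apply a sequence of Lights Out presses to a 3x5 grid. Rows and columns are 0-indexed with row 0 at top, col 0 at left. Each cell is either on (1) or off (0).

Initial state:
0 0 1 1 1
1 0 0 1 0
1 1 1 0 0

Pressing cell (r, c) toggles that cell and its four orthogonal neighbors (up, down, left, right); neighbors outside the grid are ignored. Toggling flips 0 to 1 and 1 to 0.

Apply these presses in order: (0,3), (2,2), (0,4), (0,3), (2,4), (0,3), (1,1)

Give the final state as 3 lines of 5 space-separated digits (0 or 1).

After press 1 at (0,3):
0 0 0 0 0
1 0 0 0 0
1 1 1 0 0

After press 2 at (2,2):
0 0 0 0 0
1 0 1 0 0
1 0 0 1 0

After press 3 at (0,4):
0 0 0 1 1
1 0 1 0 1
1 0 0 1 0

After press 4 at (0,3):
0 0 1 0 0
1 0 1 1 1
1 0 0 1 0

After press 5 at (2,4):
0 0 1 0 0
1 0 1 1 0
1 0 0 0 1

After press 6 at (0,3):
0 0 0 1 1
1 0 1 0 0
1 0 0 0 1

After press 7 at (1,1):
0 1 0 1 1
0 1 0 0 0
1 1 0 0 1

Answer: 0 1 0 1 1
0 1 0 0 0
1 1 0 0 1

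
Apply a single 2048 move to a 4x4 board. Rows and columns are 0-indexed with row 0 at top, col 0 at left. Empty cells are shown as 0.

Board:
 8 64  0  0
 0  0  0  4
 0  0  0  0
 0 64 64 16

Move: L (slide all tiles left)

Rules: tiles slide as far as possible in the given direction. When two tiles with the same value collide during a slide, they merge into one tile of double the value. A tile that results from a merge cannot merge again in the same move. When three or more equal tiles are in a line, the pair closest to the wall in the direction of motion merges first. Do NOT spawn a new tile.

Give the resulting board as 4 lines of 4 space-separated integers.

Slide left:
row 0: [8, 64, 0, 0] -> [8, 64, 0, 0]
row 1: [0, 0, 0, 4] -> [4, 0, 0, 0]
row 2: [0, 0, 0, 0] -> [0, 0, 0, 0]
row 3: [0, 64, 64, 16] -> [128, 16, 0, 0]

Answer:   8  64   0   0
  4   0   0   0
  0   0   0   0
128  16   0   0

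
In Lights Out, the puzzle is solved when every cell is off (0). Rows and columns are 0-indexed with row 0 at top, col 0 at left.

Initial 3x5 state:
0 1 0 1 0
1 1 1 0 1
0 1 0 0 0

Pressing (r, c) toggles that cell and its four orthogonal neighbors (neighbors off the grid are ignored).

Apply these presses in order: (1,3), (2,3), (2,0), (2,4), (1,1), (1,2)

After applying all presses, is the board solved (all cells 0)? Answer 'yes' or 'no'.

After press 1 at (1,3):
0 1 0 0 0
1 1 0 1 0
0 1 0 1 0

After press 2 at (2,3):
0 1 0 0 0
1 1 0 0 0
0 1 1 0 1

After press 3 at (2,0):
0 1 0 0 0
0 1 0 0 0
1 0 1 0 1

After press 4 at (2,4):
0 1 0 0 0
0 1 0 0 1
1 0 1 1 0

After press 5 at (1,1):
0 0 0 0 0
1 0 1 0 1
1 1 1 1 0

After press 6 at (1,2):
0 0 1 0 0
1 1 0 1 1
1 1 0 1 0

Lights still on: 8

Answer: no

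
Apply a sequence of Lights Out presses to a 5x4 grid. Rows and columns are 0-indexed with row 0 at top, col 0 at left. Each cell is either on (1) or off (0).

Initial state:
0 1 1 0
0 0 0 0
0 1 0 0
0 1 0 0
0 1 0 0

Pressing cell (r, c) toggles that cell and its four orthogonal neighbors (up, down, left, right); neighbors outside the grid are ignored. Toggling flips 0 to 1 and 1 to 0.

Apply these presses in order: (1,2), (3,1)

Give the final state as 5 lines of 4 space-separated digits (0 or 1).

After press 1 at (1,2):
0 1 0 0
0 1 1 1
0 1 1 0
0 1 0 0
0 1 0 0

After press 2 at (3,1):
0 1 0 0
0 1 1 1
0 0 1 0
1 0 1 0
0 0 0 0

Answer: 0 1 0 0
0 1 1 1
0 0 1 0
1 0 1 0
0 0 0 0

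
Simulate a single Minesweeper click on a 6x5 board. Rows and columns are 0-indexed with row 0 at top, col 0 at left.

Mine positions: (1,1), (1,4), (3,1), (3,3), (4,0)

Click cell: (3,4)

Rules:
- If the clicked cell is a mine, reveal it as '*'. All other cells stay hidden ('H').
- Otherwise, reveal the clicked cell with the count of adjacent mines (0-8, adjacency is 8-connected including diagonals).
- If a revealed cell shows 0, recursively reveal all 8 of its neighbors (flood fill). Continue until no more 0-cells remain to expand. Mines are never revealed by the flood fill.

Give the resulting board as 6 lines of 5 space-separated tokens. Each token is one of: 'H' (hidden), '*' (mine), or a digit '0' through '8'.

H H H H H
H H H H H
H H H H H
H H H H 1
H H H H H
H H H H H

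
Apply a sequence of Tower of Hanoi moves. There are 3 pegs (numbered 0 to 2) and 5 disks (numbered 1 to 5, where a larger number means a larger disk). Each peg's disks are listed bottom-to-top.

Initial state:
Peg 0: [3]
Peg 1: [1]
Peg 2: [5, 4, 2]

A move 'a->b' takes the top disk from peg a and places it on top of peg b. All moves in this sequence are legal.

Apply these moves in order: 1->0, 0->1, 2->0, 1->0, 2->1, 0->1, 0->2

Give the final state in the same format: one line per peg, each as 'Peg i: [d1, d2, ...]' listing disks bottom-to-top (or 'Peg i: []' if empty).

Answer: Peg 0: [3]
Peg 1: [4, 1]
Peg 2: [5, 2]

Derivation:
After move 1 (1->0):
Peg 0: [3, 1]
Peg 1: []
Peg 2: [5, 4, 2]

After move 2 (0->1):
Peg 0: [3]
Peg 1: [1]
Peg 2: [5, 4, 2]

After move 3 (2->0):
Peg 0: [3, 2]
Peg 1: [1]
Peg 2: [5, 4]

After move 4 (1->0):
Peg 0: [3, 2, 1]
Peg 1: []
Peg 2: [5, 4]

After move 5 (2->1):
Peg 0: [3, 2, 1]
Peg 1: [4]
Peg 2: [5]

After move 6 (0->1):
Peg 0: [3, 2]
Peg 1: [4, 1]
Peg 2: [5]

After move 7 (0->2):
Peg 0: [3]
Peg 1: [4, 1]
Peg 2: [5, 2]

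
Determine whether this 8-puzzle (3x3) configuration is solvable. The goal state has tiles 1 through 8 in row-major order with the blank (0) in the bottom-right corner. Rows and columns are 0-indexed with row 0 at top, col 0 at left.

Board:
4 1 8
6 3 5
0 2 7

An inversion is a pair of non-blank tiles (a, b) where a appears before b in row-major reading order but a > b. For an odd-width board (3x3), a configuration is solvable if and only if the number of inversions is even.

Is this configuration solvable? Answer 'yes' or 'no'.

Inversions (pairs i<j in row-major order where tile[i] > tile[j] > 0): 13
13 is odd, so the puzzle is not solvable.

Answer: no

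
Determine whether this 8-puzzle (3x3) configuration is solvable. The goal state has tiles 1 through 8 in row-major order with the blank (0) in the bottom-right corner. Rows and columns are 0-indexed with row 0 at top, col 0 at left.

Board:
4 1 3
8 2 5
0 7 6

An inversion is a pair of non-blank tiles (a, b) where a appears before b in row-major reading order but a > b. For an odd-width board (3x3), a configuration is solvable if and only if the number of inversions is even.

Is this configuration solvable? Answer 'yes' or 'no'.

Inversions (pairs i<j in row-major order where tile[i] > tile[j] > 0): 9
9 is odd, so the puzzle is not solvable.

Answer: no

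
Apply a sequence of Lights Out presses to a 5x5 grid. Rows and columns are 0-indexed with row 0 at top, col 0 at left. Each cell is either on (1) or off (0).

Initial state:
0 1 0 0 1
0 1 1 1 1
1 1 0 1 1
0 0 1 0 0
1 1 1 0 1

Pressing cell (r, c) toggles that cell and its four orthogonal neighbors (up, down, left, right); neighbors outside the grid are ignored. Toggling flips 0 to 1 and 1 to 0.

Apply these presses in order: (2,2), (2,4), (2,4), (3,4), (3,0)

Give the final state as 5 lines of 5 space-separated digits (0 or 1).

After press 1 at (2,2):
0 1 0 0 1
0 1 0 1 1
1 0 1 0 1
0 0 0 0 0
1 1 1 0 1

After press 2 at (2,4):
0 1 0 0 1
0 1 0 1 0
1 0 1 1 0
0 0 0 0 1
1 1 1 0 1

After press 3 at (2,4):
0 1 0 0 1
0 1 0 1 1
1 0 1 0 1
0 0 0 0 0
1 1 1 0 1

After press 4 at (3,4):
0 1 0 0 1
0 1 0 1 1
1 0 1 0 0
0 0 0 1 1
1 1 1 0 0

After press 5 at (3,0):
0 1 0 0 1
0 1 0 1 1
0 0 1 0 0
1 1 0 1 1
0 1 1 0 0

Answer: 0 1 0 0 1
0 1 0 1 1
0 0 1 0 0
1 1 0 1 1
0 1 1 0 0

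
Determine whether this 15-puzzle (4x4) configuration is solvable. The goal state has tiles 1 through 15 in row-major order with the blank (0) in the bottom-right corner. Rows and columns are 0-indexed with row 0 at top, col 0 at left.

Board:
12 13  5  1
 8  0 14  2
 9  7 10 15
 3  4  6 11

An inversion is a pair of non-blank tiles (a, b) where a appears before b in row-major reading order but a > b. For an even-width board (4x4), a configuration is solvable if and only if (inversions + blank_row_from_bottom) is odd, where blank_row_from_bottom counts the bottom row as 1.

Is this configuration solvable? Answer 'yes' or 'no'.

Answer: no

Derivation:
Inversions: 53
Blank is in row 1 (0-indexed from top), which is row 3 counting from the bottom (bottom = 1).
53 + 3 = 56, which is even, so the puzzle is not solvable.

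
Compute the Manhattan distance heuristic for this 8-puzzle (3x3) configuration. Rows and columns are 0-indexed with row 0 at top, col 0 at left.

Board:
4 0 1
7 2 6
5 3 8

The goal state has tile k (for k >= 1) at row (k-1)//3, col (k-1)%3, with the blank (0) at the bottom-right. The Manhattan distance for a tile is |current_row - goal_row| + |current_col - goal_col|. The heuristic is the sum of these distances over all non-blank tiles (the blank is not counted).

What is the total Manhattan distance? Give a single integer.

Tile 4: (0,0)->(1,0) = 1
Tile 1: (0,2)->(0,0) = 2
Tile 7: (1,0)->(2,0) = 1
Tile 2: (1,1)->(0,1) = 1
Tile 6: (1,2)->(1,2) = 0
Tile 5: (2,0)->(1,1) = 2
Tile 3: (2,1)->(0,2) = 3
Tile 8: (2,2)->(2,1) = 1
Sum: 1 + 2 + 1 + 1 + 0 + 2 + 3 + 1 = 11

Answer: 11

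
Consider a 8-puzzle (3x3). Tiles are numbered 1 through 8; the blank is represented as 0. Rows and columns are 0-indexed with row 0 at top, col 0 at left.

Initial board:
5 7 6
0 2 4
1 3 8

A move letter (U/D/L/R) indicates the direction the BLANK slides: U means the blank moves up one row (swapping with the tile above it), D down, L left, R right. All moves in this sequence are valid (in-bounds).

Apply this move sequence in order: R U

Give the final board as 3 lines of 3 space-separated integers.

Answer: 5 0 6
2 7 4
1 3 8

Derivation:
After move 1 (R):
5 7 6
2 0 4
1 3 8

After move 2 (U):
5 0 6
2 7 4
1 3 8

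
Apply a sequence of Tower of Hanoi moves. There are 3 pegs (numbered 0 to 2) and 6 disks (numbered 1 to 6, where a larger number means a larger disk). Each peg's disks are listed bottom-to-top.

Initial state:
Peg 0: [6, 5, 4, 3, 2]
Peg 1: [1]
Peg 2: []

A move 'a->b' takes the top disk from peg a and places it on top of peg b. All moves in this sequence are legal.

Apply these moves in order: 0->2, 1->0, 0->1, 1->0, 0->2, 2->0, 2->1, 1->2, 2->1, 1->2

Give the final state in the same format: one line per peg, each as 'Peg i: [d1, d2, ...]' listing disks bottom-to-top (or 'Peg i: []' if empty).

Answer: Peg 0: [6, 5, 4, 3, 1]
Peg 1: []
Peg 2: [2]

Derivation:
After move 1 (0->2):
Peg 0: [6, 5, 4, 3]
Peg 1: [1]
Peg 2: [2]

After move 2 (1->0):
Peg 0: [6, 5, 4, 3, 1]
Peg 1: []
Peg 2: [2]

After move 3 (0->1):
Peg 0: [6, 5, 4, 3]
Peg 1: [1]
Peg 2: [2]

After move 4 (1->0):
Peg 0: [6, 5, 4, 3, 1]
Peg 1: []
Peg 2: [2]

After move 5 (0->2):
Peg 0: [6, 5, 4, 3]
Peg 1: []
Peg 2: [2, 1]

After move 6 (2->0):
Peg 0: [6, 5, 4, 3, 1]
Peg 1: []
Peg 2: [2]

After move 7 (2->1):
Peg 0: [6, 5, 4, 3, 1]
Peg 1: [2]
Peg 2: []

After move 8 (1->2):
Peg 0: [6, 5, 4, 3, 1]
Peg 1: []
Peg 2: [2]

After move 9 (2->1):
Peg 0: [6, 5, 4, 3, 1]
Peg 1: [2]
Peg 2: []

After move 10 (1->2):
Peg 0: [6, 5, 4, 3, 1]
Peg 1: []
Peg 2: [2]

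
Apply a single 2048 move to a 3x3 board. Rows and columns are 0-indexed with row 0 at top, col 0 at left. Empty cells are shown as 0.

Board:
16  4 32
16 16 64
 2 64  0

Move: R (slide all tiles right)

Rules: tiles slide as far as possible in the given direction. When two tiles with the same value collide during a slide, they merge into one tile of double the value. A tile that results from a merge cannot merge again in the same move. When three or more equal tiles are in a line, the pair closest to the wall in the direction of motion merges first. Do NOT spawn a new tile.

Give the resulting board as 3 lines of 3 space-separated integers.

Answer: 16  4 32
 0 32 64
 0  2 64

Derivation:
Slide right:
row 0: [16, 4, 32] -> [16, 4, 32]
row 1: [16, 16, 64] -> [0, 32, 64]
row 2: [2, 64, 0] -> [0, 2, 64]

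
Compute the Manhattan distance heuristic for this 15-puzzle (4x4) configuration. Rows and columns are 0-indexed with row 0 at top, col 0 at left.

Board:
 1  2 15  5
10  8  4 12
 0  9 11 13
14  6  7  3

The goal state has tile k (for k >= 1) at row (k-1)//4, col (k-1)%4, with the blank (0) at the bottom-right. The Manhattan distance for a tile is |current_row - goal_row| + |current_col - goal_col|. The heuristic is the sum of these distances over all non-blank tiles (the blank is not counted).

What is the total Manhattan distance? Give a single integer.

Answer: 28

Derivation:
Tile 1: (0,0)->(0,0) = 0
Tile 2: (0,1)->(0,1) = 0
Tile 15: (0,2)->(3,2) = 3
Tile 5: (0,3)->(1,0) = 4
Tile 10: (1,0)->(2,1) = 2
Tile 8: (1,1)->(1,3) = 2
Tile 4: (1,2)->(0,3) = 2
Tile 12: (1,3)->(2,3) = 1
Tile 9: (2,1)->(2,0) = 1
Tile 11: (2,2)->(2,2) = 0
Tile 13: (2,3)->(3,0) = 4
Tile 14: (3,0)->(3,1) = 1
Tile 6: (3,1)->(1,1) = 2
Tile 7: (3,2)->(1,2) = 2
Tile 3: (3,3)->(0,2) = 4
Sum: 0 + 0 + 3 + 4 + 2 + 2 + 2 + 1 + 1 + 0 + 4 + 1 + 2 + 2 + 4 = 28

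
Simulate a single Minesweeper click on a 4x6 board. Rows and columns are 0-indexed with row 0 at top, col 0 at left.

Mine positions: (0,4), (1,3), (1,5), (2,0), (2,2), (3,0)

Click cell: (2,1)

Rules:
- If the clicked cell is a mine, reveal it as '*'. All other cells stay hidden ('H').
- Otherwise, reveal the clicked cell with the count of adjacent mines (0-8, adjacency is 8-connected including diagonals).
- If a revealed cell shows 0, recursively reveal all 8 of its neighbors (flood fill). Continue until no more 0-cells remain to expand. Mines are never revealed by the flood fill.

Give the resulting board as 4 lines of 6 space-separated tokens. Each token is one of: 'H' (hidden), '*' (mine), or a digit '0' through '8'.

H H H H H H
H H H H H H
H 3 H H H H
H H H H H H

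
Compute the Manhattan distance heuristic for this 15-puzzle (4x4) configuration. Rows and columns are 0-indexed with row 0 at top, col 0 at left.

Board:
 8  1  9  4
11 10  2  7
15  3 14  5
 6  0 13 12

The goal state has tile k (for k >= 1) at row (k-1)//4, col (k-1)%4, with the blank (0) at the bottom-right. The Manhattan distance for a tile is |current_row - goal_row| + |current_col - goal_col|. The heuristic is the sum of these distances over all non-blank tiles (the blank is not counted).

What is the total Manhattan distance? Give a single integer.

Tile 8: at (0,0), goal (1,3), distance |0-1|+|0-3| = 4
Tile 1: at (0,1), goal (0,0), distance |0-0|+|1-0| = 1
Tile 9: at (0,2), goal (2,0), distance |0-2|+|2-0| = 4
Tile 4: at (0,3), goal (0,3), distance |0-0|+|3-3| = 0
Tile 11: at (1,0), goal (2,2), distance |1-2|+|0-2| = 3
Tile 10: at (1,1), goal (2,1), distance |1-2|+|1-1| = 1
Tile 2: at (1,2), goal (0,1), distance |1-0|+|2-1| = 2
Tile 7: at (1,3), goal (1,2), distance |1-1|+|3-2| = 1
Tile 15: at (2,0), goal (3,2), distance |2-3|+|0-2| = 3
Tile 3: at (2,1), goal (0,2), distance |2-0|+|1-2| = 3
Tile 14: at (2,2), goal (3,1), distance |2-3|+|2-1| = 2
Tile 5: at (2,3), goal (1,0), distance |2-1|+|3-0| = 4
Tile 6: at (3,0), goal (1,1), distance |3-1|+|0-1| = 3
Tile 13: at (3,2), goal (3,0), distance |3-3|+|2-0| = 2
Tile 12: at (3,3), goal (2,3), distance |3-2|+|3-3| = 1
Sum: 4 + 1 + 4 + 0 + 3 + 1 + 2 + 1 + 3 + 3 + 2 + 4 + 3 + 2 + 1 = 34

Answer: 34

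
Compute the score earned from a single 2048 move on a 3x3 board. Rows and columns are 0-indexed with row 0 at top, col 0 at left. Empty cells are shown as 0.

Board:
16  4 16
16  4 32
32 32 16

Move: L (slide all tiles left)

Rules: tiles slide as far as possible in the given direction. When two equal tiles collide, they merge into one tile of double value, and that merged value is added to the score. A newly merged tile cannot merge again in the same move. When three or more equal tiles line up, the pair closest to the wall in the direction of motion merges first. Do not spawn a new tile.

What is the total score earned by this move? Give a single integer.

Slide left:
row 0: [16, 4, 16] -> [16, 4, 16]  score +0 (running 0)
row 1: [16, 4, 32] -> [16, 4, 32]  score +0 (running 0)
row 2: [32, 32, 16] -> [64, 16, 0]  score +64 (running 64)
Board after move:
16  4 16
16  4 32
64 16  0

Answer: 64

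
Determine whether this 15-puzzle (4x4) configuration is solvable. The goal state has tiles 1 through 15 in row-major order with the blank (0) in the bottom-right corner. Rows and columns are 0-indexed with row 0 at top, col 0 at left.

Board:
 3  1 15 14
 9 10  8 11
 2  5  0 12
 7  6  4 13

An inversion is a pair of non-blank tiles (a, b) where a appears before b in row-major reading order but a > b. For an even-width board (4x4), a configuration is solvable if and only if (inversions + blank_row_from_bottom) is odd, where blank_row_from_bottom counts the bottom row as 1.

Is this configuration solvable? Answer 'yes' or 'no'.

Answer: no

Derivation:
Inversions: 54
Blank is in row 2 (0-indexed from top), which is row 2 counting from the bottom (bottom = 1).
54 + 2 = 56, which is even, so the puzzle is not solvable.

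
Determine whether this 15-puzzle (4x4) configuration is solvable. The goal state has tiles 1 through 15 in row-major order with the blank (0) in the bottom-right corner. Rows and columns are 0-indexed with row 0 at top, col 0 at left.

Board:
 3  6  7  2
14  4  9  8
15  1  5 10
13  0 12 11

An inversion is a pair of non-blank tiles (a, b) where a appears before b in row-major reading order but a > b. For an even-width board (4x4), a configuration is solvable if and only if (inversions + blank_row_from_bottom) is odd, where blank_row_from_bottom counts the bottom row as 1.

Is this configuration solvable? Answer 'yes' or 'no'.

Answer: no

Derivation:
Inversions: 35
Blank is in row 3 (0-indexed from top), which is row 1 counting from the bottom (bottom = 1).
35 + 1 = 36, which is even, so the puzzle is not solvable.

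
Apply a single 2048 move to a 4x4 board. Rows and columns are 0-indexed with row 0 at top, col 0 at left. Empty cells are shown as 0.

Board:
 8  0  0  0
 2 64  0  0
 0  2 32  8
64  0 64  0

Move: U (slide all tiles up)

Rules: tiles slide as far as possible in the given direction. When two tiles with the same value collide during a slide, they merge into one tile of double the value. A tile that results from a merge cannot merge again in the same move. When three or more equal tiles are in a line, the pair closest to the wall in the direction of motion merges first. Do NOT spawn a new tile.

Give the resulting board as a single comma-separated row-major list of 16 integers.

Slide up:
col 0: [8, 2, 0, 64] -> [8, 2, 64, 0]
col 1: [0, 64, 2, 0] -> [64, 2, 0, 0]
col 2: [0, 0, 32, 64] -> [32, 64, 0, 0]
col 3: [0, 0, 8, 0] -> [8, 0, 0, 0]

Answer: 8, 64, 32, 8, 2, 2, 64, 0, 64, 0, 0, 0, 0, 0, 0, 0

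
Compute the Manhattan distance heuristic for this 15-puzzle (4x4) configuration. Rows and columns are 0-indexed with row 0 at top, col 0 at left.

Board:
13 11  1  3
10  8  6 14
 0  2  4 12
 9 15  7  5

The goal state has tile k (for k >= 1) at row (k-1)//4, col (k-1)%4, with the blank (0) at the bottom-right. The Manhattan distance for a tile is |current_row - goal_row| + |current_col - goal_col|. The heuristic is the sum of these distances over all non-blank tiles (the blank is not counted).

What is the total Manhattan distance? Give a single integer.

Tile 13: (0,0)->(3,0) = 3
Tile 11: (0,1)->(2,2) = 3
Tile 1: (0,2)->(0,0) = 2
Tile 3: (0,3)->(0,2) = 1
Tile 10: (1,0)->(2,1) = 2
Tile 8: (1,1)->(1,3) = 2
Tile 6: (1,2)->(1,1) = 1
Tile 14: (1,3)->(3,1) = 4
Tile 2: (2,1)->(0,1) = 2
Tile 4: (2,2)->(0,3) = 3
Tile 12: (2,3)->(2,3) = 0
Tile 9: (3,0)->(2,0) = 1
Tile 15: (3,1)->(3,2) = 1
Tile 7: (3,2)->(1,2) = 2
Tile 5: (3,3)->(1,0) = 5
Sum: 3 + 3 + 2 + 1 + 2 + 2 + 1 + 4 + 2 + 3 + 0 + 1 + 1 + 2 + 5 = 32

Answer: 32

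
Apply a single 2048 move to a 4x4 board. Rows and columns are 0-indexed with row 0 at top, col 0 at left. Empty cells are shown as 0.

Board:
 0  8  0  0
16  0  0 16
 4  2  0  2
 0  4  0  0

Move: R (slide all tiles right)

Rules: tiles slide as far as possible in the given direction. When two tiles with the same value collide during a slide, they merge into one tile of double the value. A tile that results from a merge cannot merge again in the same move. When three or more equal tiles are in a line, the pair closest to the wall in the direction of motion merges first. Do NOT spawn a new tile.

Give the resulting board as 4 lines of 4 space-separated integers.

Answer:  0  0  0  8
 0  0  0 32
 0  0  4  4
 0  0  0  4

Derivation:
Slide right:
row 0: [0, 8, 0, 0] -> [0, 0, 0, 8]
row 1: [16, 0, 0, 16] -> [0, 0, 0, 32]
row 2: [4, 2, 0, 2] -> [0, 0, 4, 4]
row 3: [0, 4, 0, 0] -> [0, 0, 0, 4]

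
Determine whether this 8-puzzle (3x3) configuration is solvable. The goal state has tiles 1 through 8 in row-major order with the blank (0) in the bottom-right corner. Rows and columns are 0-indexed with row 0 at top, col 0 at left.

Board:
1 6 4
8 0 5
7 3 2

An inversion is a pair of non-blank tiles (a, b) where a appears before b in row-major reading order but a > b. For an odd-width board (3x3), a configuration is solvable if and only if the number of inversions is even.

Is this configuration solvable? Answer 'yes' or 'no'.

Answer: no

Derivation:
Inversions (pairs i<j in row-major order where tile[i] > tile[j] > 0): 15
15 is odd, so the puzzle is not solvable.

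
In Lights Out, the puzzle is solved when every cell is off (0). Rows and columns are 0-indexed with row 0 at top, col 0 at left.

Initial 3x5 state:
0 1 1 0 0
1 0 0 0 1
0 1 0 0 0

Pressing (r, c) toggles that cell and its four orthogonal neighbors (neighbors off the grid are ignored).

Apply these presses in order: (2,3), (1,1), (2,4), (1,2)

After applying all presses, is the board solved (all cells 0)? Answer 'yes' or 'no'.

After press 1 at (2,3):
0 1 1 0 0
1 0 0 1 1
0 1 1 1 1

After press 2 at (1,1):
0 0 1 0 0
0 1 1 1 1
0 0 1 1 1

After press 3 at (2,4):
0 0 1 0 0
0 1 1 1 0
0 0 1 0 0

After press 4 at (1,2):
0 0 0 0 0
0 0 0 0 0
0 0 0 0 0

Lights still on: 0

Answer: yes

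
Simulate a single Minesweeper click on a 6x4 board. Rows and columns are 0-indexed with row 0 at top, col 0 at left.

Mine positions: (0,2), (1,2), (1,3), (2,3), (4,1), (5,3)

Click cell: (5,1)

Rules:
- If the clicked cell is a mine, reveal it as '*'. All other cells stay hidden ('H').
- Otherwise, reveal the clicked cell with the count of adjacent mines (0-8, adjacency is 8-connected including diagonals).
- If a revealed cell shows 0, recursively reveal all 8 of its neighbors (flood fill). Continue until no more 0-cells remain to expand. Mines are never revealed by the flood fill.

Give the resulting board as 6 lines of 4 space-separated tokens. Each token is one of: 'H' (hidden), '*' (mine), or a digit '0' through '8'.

H H H H
H H H H
H H H H
H H H H
H H H H
H 1 H H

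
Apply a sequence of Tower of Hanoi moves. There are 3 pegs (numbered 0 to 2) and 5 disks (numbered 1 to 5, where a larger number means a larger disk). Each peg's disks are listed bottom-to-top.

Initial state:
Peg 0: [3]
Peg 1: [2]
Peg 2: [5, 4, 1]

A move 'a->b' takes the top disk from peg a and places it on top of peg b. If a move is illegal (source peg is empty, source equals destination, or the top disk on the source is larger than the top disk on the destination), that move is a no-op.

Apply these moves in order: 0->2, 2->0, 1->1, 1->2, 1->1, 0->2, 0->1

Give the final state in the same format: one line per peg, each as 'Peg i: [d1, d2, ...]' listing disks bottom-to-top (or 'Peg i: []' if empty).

Answer: Peg 0: []
Peg 1: [3]
Peg 2: [5, 4, 2, 1]

Derivation:
After move 1 (0->2):
Peg 0: [3]
Peg 1: [2]
Peg 2: [5, 4, 1]

After move 2 (2->0):
Peg 0: [3, 1]
Peg 1: [2]
Peg 2: [5, 4]

After move 3 (1->1):
Peg 0: [3, 1]
Peg 1: [2]
Peg 2: [5, 4]

After move 4 (1->2):
Peg 0: [3, 1]
Peg 1: []
Peg 2: [5, 4, 2]

After move 5 (1->1):
Peg 0: [3, 1]
Peg 1: []
Peg 2: [5, 4, 2]

After move 6 (0->2):
Peg 0: [3]
Peg 1: []
Peg 2: [5, 4, 2, 1]

After move 7 (0->1):
Peg 0: []
Peg 1: [3]
Peg 2: [5, 4, 2, 1]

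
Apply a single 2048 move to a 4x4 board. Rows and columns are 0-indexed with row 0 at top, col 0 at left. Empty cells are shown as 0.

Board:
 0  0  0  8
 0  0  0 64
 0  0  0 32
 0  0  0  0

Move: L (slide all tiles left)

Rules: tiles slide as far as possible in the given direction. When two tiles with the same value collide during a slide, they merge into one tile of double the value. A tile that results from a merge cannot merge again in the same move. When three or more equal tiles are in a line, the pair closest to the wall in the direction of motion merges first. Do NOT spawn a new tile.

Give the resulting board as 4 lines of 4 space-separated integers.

Slide left:
row 0: [0, 0, 0, 8] -> [8, 0, 0, 0]
row 1: [0, 0, 0, 64] -> [64, 0, 0, 0]
row 2: [0, 0, 0, 32] -> [32, 0, 0, 0]
row 3: [0, 0, 0, 0] -> [0, 0, 0, 0]

Answer:  8  0  0  0
64  0  0  0
32  0  0  0
 0  0  0  0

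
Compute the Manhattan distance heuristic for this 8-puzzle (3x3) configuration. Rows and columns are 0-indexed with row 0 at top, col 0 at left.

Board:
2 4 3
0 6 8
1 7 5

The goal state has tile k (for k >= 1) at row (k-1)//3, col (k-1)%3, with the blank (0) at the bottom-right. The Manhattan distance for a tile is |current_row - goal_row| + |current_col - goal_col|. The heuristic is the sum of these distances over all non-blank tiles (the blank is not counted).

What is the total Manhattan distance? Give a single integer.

Tile 2: (0,0)->(0,1) = 1
Tile 4: (0,1)->(1,0) = 2
Tile 3: (0,2)->(0,2) = 0
Tile 6: (1,1)->(1,2) = 1
Tile 8: (1,2)->(2,1) = 2
Tile 1: (2,0)->(0,0) = 2
Tile 7: (2,1)->(2,0) = 1
Tile 5: (2,2)->(1,1) = 2
Sum: 1 + 2 + 0 + 1 + 2 + 2 + 1 + 2 = 11

Answer: 11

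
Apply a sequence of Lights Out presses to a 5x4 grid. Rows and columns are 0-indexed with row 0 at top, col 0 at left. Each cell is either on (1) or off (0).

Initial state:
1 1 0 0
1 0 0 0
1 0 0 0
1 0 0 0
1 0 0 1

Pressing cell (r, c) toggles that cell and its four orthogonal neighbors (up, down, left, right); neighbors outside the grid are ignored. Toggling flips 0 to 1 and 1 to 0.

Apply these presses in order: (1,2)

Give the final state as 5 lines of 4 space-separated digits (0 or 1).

After press 1 at (1,2):
1 1 1 0
1 1 1 1
1 0 1 0
1 0 0 0
1 0 0 1

Answer: 1 1 1 0
1 1 1 1
1 0 1 0
1 0 0 0
1 0 0 1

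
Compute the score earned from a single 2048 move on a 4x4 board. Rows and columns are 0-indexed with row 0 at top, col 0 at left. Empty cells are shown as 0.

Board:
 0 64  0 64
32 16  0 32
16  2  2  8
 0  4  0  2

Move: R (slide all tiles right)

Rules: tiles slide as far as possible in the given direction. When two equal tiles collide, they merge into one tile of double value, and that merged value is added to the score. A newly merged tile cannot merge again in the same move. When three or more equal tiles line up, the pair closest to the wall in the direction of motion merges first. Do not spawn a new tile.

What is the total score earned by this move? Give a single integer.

Slide right:
row 0: [0, 64, 0, 64] -> [0, 0, 0, 128]  score +128 (running 128)
row 1: [32, 16, 0, 32] -> [0, 32, 16, 32]  score +0 (running 128)
row 2: [16, 2, 2, 8] -> [0, 16, 4, 8]  score +4 (running 132)
row 3: [0, 4, 0, 2] -> [0, 0, 4, 2]  score +0 (running 132)
Board after move:
  0   0   0 128
  0  32  16  32
  0  16   4   8
  0   0   4   2

Answer: 132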